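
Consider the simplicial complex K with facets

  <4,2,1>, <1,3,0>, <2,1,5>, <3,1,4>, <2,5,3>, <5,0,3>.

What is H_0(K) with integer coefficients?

Order the vertices as 0 < 1 < 2 < 3 < 4 < 5. Listing each simplex with vertices in this order, K has dimension 2 with simplices:

  0-simplices (6): [0], [1], [2], [3], [4], [5]
  1-simplices (12): [0,1], [0,3], [0,5], [1,2], [1,3], [1,4], [1,5], [2,3], [2,4], [2,5], [3,4], [3,5]
  2-simplices (6): [0,1,3], [0,3,5], [1,2,4], [1,2,5], [1,3,4], [2,3,5]

Hence C_0 ≅ Z^6, C_1 ≅ Z^12, C_2 ≅ Z^6.

The boundary map ∂_1: C_1 → C_0 is given by ∂[p,q] = [q] − [p].
As a 6×12 matrix over Z this has rank 5, with invariant factors (1,1,1,1,1).

Boundary ∂_2: C_2 → C_1 acts by ∂[p,q,r] = [q,r] − [p,r] + [p,q]. For instance
  ∂[0,3,5] = [3,5] − [0,5] + [0,3],
  ∂[1,2,4] = [2,4] − [1,4] + [1,2].
The resulting 12×6 matrix has rank 6, and its Smith normal form has invariant factors (1,1,1,1,1,1).

Computing H_k = (kernel of ∂_k) / (image of ∂_{k+1}):

  H_0: rank C_0 − rank ∂_1 = 6 − 5 = 1, and the invariant factors of ∂_1 are all 1, so H_0 = Z.

(K is a triangulation of the cylinder S^1 x I.)

H_0 = Z.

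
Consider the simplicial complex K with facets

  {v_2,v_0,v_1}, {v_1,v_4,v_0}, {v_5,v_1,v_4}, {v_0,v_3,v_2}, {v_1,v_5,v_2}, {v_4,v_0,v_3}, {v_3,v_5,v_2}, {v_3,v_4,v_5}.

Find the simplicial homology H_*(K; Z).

We work with the vertex ordering v_0 < v_1 < v_2 < v_3 < v_4 < v_5. The simplices of K, each written with vertices in increasing order, are:

  0-simplices (6): [v_0], [v_1], [v_2], [v_3], [v_4], [v_5]
  1-simplices (12): [v_0,v_1], [v_0,v_2], [v_0,v_3], [v_0,v_4], [v_1,v_2], [v_1,v_4], [v_1,v_5], [v_2,v_3], [v_2,v_5], [v_3,v_4], [v_3,v_5], [v_4,v_5]
  2-simplices (8): [v_0,v_1,v_2], [v_0,v_1,v_4], [v_0,v_2,v_3], [v_0,v_3,v_4], [v_1,v_2,v_5], [v_1,v_4,v_5], [v_2,v_3,v_5], [v_3,v_4,v_5]

giving chain groups C_0 ≅ Z^6, C_1 ≅ Z^12, C_2 ≅ Z^8.

Boundary ∂_1: C_1 → C_0 sends each edge [p,q] (with p < q) to q − p. For instance
  ∂[v_0,v_4] = [v_4] − [v_0].
The resulting 6×12 matrix has rank 5, and its Smith normal form has invariant factors (1,1,1,1,1).

∂_2: C_2 → C_1 sends each 2-simplex [p,q,r] to [q,r] − [p,r] + [p,q]. For instance
  ∂[v_0,v_2,v_3] = [v_2,v_3] − [v_0,v_3] + [v_0,v_2],
  ∂[v_3,v_4,v_5] = [v_4,v_5] − [v_3,v_5] + [v_3,v_4].
As a 12×8 matrix over Z this has rank 7, with invariant factors (1,1,1,1,1,1,1).

Now H_k = ker ∂_k / im ∂_{k+1}, so:

  H_0: rank C_0 − rank ∂_1 = 6 − 5 = 1, and the invariant factors of ∂_1 are all 1, so H_0 ≅ Z.
  H_1: rank ker ∂_1 − rank ∂_2 = (12 − 5) − 7 = 0, and the invariant factors of ∂_2 are all 1, so H_1 ≅ 0.
  H_2: rank ker ∂_2 − rank ∂_3 = (8 − 7) − 0 = 1, and there is no ∂_3, so H_2 ≅ Z.

As a check, the Euler characteristic is 6 − 12 + 8 = 2, which agrees with 1 − 0 + 1 = 2.

H_0 = Z,  H_1 = 0,  H_2 = Z.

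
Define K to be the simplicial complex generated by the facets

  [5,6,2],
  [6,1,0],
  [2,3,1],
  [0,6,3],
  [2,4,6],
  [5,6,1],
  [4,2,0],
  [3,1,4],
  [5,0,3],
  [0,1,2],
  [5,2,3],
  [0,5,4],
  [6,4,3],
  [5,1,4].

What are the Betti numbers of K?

Order the vertices as 0 < 1 < 2 < 3 < 4 < 5 < 6. Listing each simplex with vertices in this order, K has dimension 2 with simplices:

  0-simplices (7): [0], [1], [2], [3], [4], [5], [6]
  1-simplices (21): [0,1], [0,2], [0,3], [0,4], [0,5], [0,6], [1,2], [1,3], [1,4], [1,5], [1,6], [2,3], [2,4], [2,5], [2,6], [3,4], [3,5], [3,6], [4,5], [4,6], [5,6]
  2-simplices (14): [0,1,2], [0,1,6], [0,2,4], [0,3,5], [0,3,6], [0,4,5], [1,2,3], [1,3,4], [1,4,5], [1,5,6], [2,3,5], [2,4,6], [2,5,6], [3,4,6]

Hence C_0 ≅ Z^7, C_1 ≅ Z^21, C_2 ≅ Z^14.

The boundary map ∂_1: C_1 → C_0 sends each edge [p,q] (with p < q) to q − p. For instance
  ∂[3,6] = [6] − [3].
The resulting 7×21 matrix has rank 6, and its Smith normal form has invariant factors (1,1,1,1,1,1).

∂_2: C_2 → C_1 sends each 2-simplex [p,q,r] to [q,r] − [p,r] + [p,q]. For instance
  ∂[2,4,6] = [4,6] − [2,6] + [2,4],
  ∂[0,1,6] = [1,6] − [0,6] + [0,1].
As a 21×14 matrix over Z this has rank 13, with invariant factors (1,1,1,1,1,1,1,1,1,1,1,1,1).

From H_k ≅ ker(∂_k) / im(∂_{k+1}) we obtain:

  H_0: rank C_0 − rank ∂_1 = 7 − 6 = 1, and the invariant factors of ∂_1 are all 1, so H_0 = Z.
  H_1: rank ker ∂_1 − rank ∂_2 = (21 − 6) − 13 = 2, and the invariant factors of ∂_2 are all 1, so H_1 = Z^2.
  H_2: rank ker ∂_2 − rank ∂_3 = (14 − 13) − 0 = 1, and there is no ∂_3, so H_2 = Z.

Hence the Betti numbers are b_0 = 1, b_1 = 2, b_2 = 1.

b_0 = 1, b_1 = 2, b_2 = 1.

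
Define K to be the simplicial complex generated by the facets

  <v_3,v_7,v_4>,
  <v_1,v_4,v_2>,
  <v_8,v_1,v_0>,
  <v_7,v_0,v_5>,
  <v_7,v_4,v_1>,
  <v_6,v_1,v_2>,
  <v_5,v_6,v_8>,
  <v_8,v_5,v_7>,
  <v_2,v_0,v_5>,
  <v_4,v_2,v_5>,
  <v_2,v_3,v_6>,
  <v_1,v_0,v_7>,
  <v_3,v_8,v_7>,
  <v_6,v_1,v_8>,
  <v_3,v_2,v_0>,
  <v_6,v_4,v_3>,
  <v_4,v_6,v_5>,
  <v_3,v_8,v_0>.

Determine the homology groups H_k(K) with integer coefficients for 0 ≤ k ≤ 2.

H_0 = Z,  H_1 = Z × Z/2,  H_2 = 0.

K has 9 vertices, 27 edges, 18 triangles.
rank ∂_0 = 0, rank ∂_1 = 8 ⇒ b_0 = 9 − 0 − 8 = 1; all invariant factors of ∂_1 are 1 so no torsion. So H_0 ≅ Z.
rank ∂_1 = 8, rank ∂_2 = 18 ⇒ b_1 = 27 − 8 − 18 = 1; ∂_2 has invariant factor(s) [2] giving torsion. So H_1 ≅ Z × Z/2.
rank ∂_2 = 18, rank ∂_3 = 0 ⇒ b_2 = 18 − 18 − 0 = 0. So H_2 ≅ 0.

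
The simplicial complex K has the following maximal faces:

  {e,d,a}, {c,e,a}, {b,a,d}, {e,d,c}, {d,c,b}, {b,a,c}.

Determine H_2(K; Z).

Take the total order a < b < c < d < e on the vertex set. Then K (dimension 2) consists of the simplices:

  0-simplices (5): a, b, c, d, e
  1-simplices (9): ab, ac, ad, ae, bc, bd, cd, ce, de
  2-simplices (6): abc, abd, ace, ade, bcd, cde

giving chain groups C_0 ≅ Z^5, C_1 ≅ Z^9, C_2 ≅ Z^6.

∂_1: C_1 → C_0 is given by ∂[p,q] = [q] − [p]. For instance
  ∂ac = c − a.
The resulting 5×9 matrix has rank 4, and its Smith normal form has invariant factors (1,1,1,1).

Boundary ∂_2: C_2 → C_1 maps a triangle to the signed sum of its edges. For instance
  ∂cde = de − ce + cd,
  ∂ace = ce − ae + ac.
This gives a 9×6 integer matrix of rank 5; reducing to Smith normal form yields diagonal entries (1,1,1,1,1).

From H_k ≅ ker(∂_k) / im(∂_{k+1}) we obtain:

  H_2: rank ker ∂_2 − rank ∂_3 = (6 − 5) − 0 = 1, and there is no ∂_3, so H_2 = Z.

(K is a triangulation of the 2-sphere S^2.)

H_2 = Z.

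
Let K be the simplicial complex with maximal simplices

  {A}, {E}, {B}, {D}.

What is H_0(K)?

H_0 = Z^4.

Take the total order A < B < D < E on the vertex set. Then K (dimension 0) consists of the simplices:

  0-simplices (4): A, B, D, E

so the chain groups are C_0 ≅ Z^4.

Reading off H_k = ker ∂_k / im ∂_{k+1}:

  H_0: rank C_0 − rank ∂_1 = 4 − 0 = 4, and there is no ∂_1, so H_0 ≅ Z^4.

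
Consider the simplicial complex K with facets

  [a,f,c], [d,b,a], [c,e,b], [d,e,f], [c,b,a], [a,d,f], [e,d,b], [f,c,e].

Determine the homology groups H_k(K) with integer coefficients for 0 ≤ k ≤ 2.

H_0 ≅ Z,  H_1 = 0,  H_2 ≅ Z.

We work with the vertex ordering a < b < c < d < e < f. The simplices of K, each written with vertices in increasing order, are:

  0-simplices (6): a, b, c, d, e, f
  1-simplices (12): ab, ac, ad, af, bc, bd, be, ce, cf, de, df, ef
  2-simplices (8): abc, abd, acf, adf, bce, bde, cef, def

Hence C_0 ≅ Z^6, C_1 ≅ Z^12, C_2 ≅ Z^8.

The boundary map ∂_1: C_1 → C_0 sends each edge [p,q] (with p < q) to q − p. For instance
  ∂ef = f − e.
The 6×12 boundary matrix has rank 5 and Smith normal form diag(1,1,1,1,1).

∂_2: C_2 → C_1 sends each 2-simplex [p,q,r] to [q,r] − [p,r] + [p,q]. For instance
  ∂cef = ef − cf + ce,
  ∂bde = de − be + bd.
The resulting 12×8 matrix has rank 7, and its Smith normal form has invariant factors (1,1,1,1,1,1,1).

Now H_k = ker ∂_k / im ∂_{k+1}, so:

  H_0: rank C_0 − rank ∂_1 = 6 − 5 = 1, and the invariant factors of ∂_1 are all 1, so H_0 ≅ Z.
  H_1: rank ker ∂_1 − rank ∂_2 = (12 − 5) − 7 = 0, and the invariant factors of ∂_2 are all 1, so H_1 ≅ 0.
  H_2: rank ker ∂_2 − rank ∂_3 = (8 − 7) − 0 = 1, and there is no ∂_3, so H_2 ≅ Z.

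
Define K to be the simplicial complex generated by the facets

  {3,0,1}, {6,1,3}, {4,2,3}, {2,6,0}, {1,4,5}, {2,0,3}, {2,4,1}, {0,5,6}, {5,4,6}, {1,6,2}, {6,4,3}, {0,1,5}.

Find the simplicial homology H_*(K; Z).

H_0 = Z,  H_1 = Z/2Z,  H_2 = 0.

Take the total order 0 < 1 < 2 < 3 < 4 < 5 < 6 on the vertex set. Then K (dimension 2) consists of the simplices:

  0-simplices (7): [0], [1], [2], [3], [4], [5], [6]
  1-simplices (18): [0,1], [0,2], [0,3], [0,5], [0,6], [1,2], [1,3], [1,4], [1,5], [1,6], [2,3], [2,4], [2,6], [3,4], [3,6], [4,5], [4,6], [5,6]
  2-simplices (12): [0,1,3], [0,1,5], [0,2,3], [0,2,6], [0,5,6], [1,2,4], [1,2,6], [1,3,6], [1,4,5], [2,3,4], [3,4,6], [4,5,6]

so the chain groups are C_0 ≅ Z^7, C_1 ≅ Z^18, C_2 ≅ Z^12.

The boundary map ∂_1: C_1 → C_0 sends each edge [p,q] (with p < q) to q − p. For instance
  ∂[1,3] = [3] − [1].
This gives a 7×18 integer matrix of rank 6; reducing to Smith normal form yields diagonal entries (1,1,1,1,1,1).

Boundary ∂_2: C_2 → C_1 sends each 2-simplex [p,q,r] to [q,r] − [p,r] + [p,q]. For instance
  ∂[1,2,6] = [2,6] − [1,6] + [1,2],
  ∂[0,1,5] = [1,5] − [0,5] + [0,1].
This gives a 18×12 integer matrix of rank 12; reducing to Smith normal form yields diagonal entries (1,1,1,1,1,1,1,1,1,1,1,2).

From H_k ≅ ker(∂_k) / im(∂_{k+1}) we obtain:

  H_0: rank C_0 − rank ∂_1 = 7 − 6 = 1, and the invariant factors of ∂_1 are all 1, so H_0 = Z.
  H_1: rank ker ∂_1 − rank ∂_2 = (18 − 6) − 12 = 0, and ∂_2 has invariant factor 2 > 1, so H_1 = Z/2Z.
  H_2: rank ker ∂_2 − rank ∂_3 = (12 − 12) − 0 = 0, and there is no ∂_3, so H_2 = 0.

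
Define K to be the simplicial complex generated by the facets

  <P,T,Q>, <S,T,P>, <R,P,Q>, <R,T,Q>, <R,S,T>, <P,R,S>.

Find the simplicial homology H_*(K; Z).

K has 5 vertices, 9 edges, 6 triangles.
rank ∂_0 = 0, rank ∂_1 = 4 ⇒ b_0 = 5 − 0 − 4 = 1; all invariant factors of ∂_1 are 1 so no torsion. So H_0 ≅ Z.
rank ∂_1 = 4, rank ∂_2 = 5 ⇒ b_1 = 9 − 4 − 5 = 0; all invariant factors of ∂_2 are 1 so no torsion. So H_1 ≅ 0.
rank ∂_2 = 5, rank ∂_3 = 0 ⇒ b_2 = 6 − 5 − 0 = 1. So H_2 ≅ Z.

H_0 ≅ Z,  H_1 = 0,  H_2 ≅ Z.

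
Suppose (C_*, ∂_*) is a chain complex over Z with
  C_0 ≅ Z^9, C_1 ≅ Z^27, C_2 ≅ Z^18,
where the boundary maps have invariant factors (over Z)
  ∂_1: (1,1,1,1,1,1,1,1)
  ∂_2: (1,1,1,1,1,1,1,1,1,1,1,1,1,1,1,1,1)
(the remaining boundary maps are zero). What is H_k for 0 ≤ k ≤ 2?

H_0 = Z,  H_1 = Z^2,  H_2 = Z.

H_0: b_0 = 9 − 0 − 8 = 1; torsion from ∂_1 factors > 1: none. So H_0 = Z.
H_1: b_1 = 27 − 8 − 17 = 2; torsion from ∂_2 factors > 1: none. So H_1 = Z^2.
H_2: b_2 = 18 − 17 − 0 = 1; torsion from ∂_3 factors > 1: none. So H_2 = Z.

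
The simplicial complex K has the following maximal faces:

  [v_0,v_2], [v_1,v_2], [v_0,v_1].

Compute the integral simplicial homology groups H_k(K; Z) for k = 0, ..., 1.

We work with the vertex ordering v_0 < v_1 < v_2. The simplices of K, each written with vertices in increasing order, are:

  0-simplices (3): [v_0], [v_1], [v_2]
  1-simplices (3): [v_0,v_1], [v_0,v_2], [v_1,v_2]

Hence C_0 ≅ Z^3, C_1 ≅ Z^3.

∂_1: C_1 → C_0 is given by ∂[p,q] = [q] − [p]. For instance
  ∂[v_1,v_2] = [v_2] − [v_1].
This gives a 3×3 integer matrix of rank 2; reducing to Smith normal form yields diagonal entries (1,1).

From H_k ≅ ker(∂_k) / im(∂_{k+1}) we obtain:

  H_0: rank C_0 − rank ∂_1 = 3 − 2 = 1, and the invariant factors of ∂_1 are all 1, so H_0 ≅ Z.
  H_1: rank ker ∂_1 − rank ∂_2 = (3 − 2) − 0 = 1, and there is no ∂_2, so H_1 ≅ Z.

As a check, the Euler characteristic is 3 − 3 = 0, which agrees with 1 − 1 = 0.

H_0 ≅ Z,  H_1 ≅ Z.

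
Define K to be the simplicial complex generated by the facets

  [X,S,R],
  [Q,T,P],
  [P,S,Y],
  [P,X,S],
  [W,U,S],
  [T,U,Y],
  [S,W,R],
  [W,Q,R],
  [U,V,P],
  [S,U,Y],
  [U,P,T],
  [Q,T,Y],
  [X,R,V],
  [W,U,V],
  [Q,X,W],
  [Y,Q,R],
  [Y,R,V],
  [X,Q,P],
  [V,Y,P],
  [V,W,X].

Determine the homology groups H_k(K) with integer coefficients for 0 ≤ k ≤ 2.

K has 10 vertices, 30 edges, 20 triangles.
rank ∂_0 = 0, rank ∂_1 = 9 ⇒ b_0 = 10 − 0 − 9 = 1; all invariant factors of ∂_1 are 1 so no torsion. So H_0 ≅ Z.
rank ∂_1 = 9, rank ∂_2 = 20 ⇒ b_1 = 30 − 9 − 20 = 1; ∂_2 has invariant factor(s) [2] giving torsion. So H_1 ≅ Z × Z/2.
rank ∂_2 = 20, rank ∂_3 = 0 ⇒ b_2 = 20 − 20 − 0 = 0. So H_2 ≅ 0.

H_0 = Z,  H_1 = Z × Z/2,  H_2 = 0.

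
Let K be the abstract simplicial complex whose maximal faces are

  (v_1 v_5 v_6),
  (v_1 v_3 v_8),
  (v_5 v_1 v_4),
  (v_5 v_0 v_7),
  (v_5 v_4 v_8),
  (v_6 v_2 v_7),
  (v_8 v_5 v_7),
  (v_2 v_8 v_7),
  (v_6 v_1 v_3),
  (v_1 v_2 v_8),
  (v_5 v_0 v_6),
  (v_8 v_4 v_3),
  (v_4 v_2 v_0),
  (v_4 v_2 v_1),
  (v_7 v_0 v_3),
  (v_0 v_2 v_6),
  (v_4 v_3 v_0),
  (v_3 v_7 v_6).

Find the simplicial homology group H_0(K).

Fix the vertex order v_0 < v_1 < v_2 < v_3 < v_4 < v_5 < v_6 < v_7 < v_8 and write every simplex with vertices in increasing order. Then dim K = 2 and the simplices of K are:

  0-simplices (9): [v_0], [v_1], [v_2], [v_3], [v_4], [v_5], [v_6], [v_7], [v_8]
  1-simplices (27): (27 of them)
  2-simplices (18): (18 of them)

so the chain groups are C_0 ≅ Z^9, C_1 ≅ Z^27, C_2 ≅ Z^18.

The boundary map ∂_1: C_1 → C_0 is given by ∂[p,q] = [q] − [p]. For instance
  ∂[v_4,v_5] = [v_5] − [v_4].
As a 9×27 matrix over Z this has rank 8, with invariant factors (1,1,1,1,1,1,1,1).

Boundary ∂_2: C_2 → C_1 acts by ∂[p,q,r] = [q,r] − [p,r] + [p,q]. For instance
  ∂[v_1,v_3,v_6] = [v_3,v_6] − [v_1,v_6] + [v_1,v_3],
  ∂[v_0,v_5,v_7] = [v_5,v_7] − [v_0,v_7] + [v_0,v_5].
The resulting 27×18 matrix has rank 18, and its Smith normal form has invariant factors (1,1,1,1,1,1,1,1,1,1,1,1,1,1,1,1,1,2).

From H_k ≅ ker(∂_k) / im(∂_{k+1}) we obtain:

  H_0: rank C_0 − rank ∂_1 = 9 − 8 = 1, and the invariant factors of ∂_1 are all 1, so H_0 ≅ Z.

H_0 = Z.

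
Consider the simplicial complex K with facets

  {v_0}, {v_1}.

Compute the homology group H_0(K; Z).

H_0 ≅ Z^2.

We work with the vertex ordering v_0 < v_1. The simplices of K, each written with vertices in increasing order, are:

  0-simplices (2): [v_0], [v_1]

Hence C_0 ≅ Z^2.

Now H_k = ker ∂_k / im ∂_{k+1}, so:

  H_0: rank C_0 − rank ∂_1 = 2 − 0 = 2, and there is no ∂_1, so H_0 = Z^2.

(K is a triangulation of a set of 2 points.)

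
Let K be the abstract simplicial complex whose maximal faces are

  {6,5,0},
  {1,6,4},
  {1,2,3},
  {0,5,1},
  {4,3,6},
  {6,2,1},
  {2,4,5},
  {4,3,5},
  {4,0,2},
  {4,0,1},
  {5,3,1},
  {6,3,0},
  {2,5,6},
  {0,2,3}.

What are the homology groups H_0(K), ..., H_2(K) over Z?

We work with the vertex ordering 0 < 1 < 2 < 3 < 4 < 5 < 6. The simplices of K, each written with vertices in increasing order, are:

  0-simplices (7): [0], [1], [2], [3], [4], [5], [6]
  1-simplices (21): [0,1], [0,2], [0,3], [0,4], [0,5], [0,6], [1,2], [1,3], [1,4], [1,5], [1,6], [2,3], [2,4], [2,5], [2,6], [3,4], [3,5], [3,6], [4,5], [4,6], [5,6]
  2-simplices (14): [0,1,4], [0,1,5], [0,2,3], [0,2,4], [0,3,6], [0,5,6], [1,2,3], [1,2,6], [1,3,5], [1,4,6], [2,4,5], [2,5,6], [3,4,5], [3,4,6]

giving chain groups C_0 ≅ Z^7, C_1 ≅ Z^21, C_2 ≅ Z^14.

The boundary map ∂_1: C_1 → C_0 sends each edge [p,q] (with p < q) to q − p.
As a 7×21 matrix over Z this has rank 6, with invariant factors (1,1,1,1,1,1).

The boundary map ∂_2: C_2 → C_1 sends each 2-simplex [p,q,r] to [q,r] − [p,r] + [p,q]. For instance
  ∂[0,3,6] = [3,6] − [0,6] + [0,3],
  ∂[0,2,3] = [2,3] − [0,3] + [0,2].
This gives a 21×14 integer matrix of rank 13; reducing to Smith normal form yields diagonal entries (1,1,1,1,1,1,1,1,1,1,1,1,1).

Reading off H_k = ker ∂_k / im ∂_{k+1}:

  H_0: rank C_0 − rank ∂_1 = 7 − 6 = 1, and the invariant factors of ∂_1 are all 1, so H_0 ≅ Z.
  H_1: rank ker ∂_1 − rank ∂_2 = (21 − 6) − 13 = 2, and the invariant factors of ∂_2 are all 1, so H_1 ≅ Z^2.
  H_2: rank ker ∂_2 − rank ∂_3 = (14 − 13) − 0 = 1, and there is no ∂_3, so H_2 ≅ Z.

As a check, the Euler characteristic is 7 − 21 + 14 = 0, which agrees with 1 − 2 + 1 = 0.

H_0 = Z,  H_1 = Z^2,  H_2 = Z.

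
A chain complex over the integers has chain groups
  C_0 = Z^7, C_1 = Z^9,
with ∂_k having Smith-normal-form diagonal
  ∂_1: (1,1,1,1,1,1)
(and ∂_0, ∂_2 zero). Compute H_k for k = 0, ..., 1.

H_0 ≅ Z,  H_1 ≅ Z^3.

H_0: b_0 = 7 − 0 − 6 = 1; torsion from ∂_1 factors > 1: none. So H_0 ≅ Z.
H_1: b_1 = 9 − 6 − 0 = 3; torsion from ∂_2 factors > 1: none. So H_1 ≅ Z^3.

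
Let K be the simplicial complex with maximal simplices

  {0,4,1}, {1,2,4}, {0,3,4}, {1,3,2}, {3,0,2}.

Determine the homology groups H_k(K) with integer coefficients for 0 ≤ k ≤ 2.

Fix the vertex order 0 < 1 < 2 < 3 < 4 and write every simplex with vertices in increasing order. Then dim K = 2 and the simplices of K are:

  0-simplices (5): [0], [1], [2], [3], [4]
  1-simplices (10): [0,1], [0,2], [0,3], [0,4], [1,2], [1,3], [1,4], [2,3], [2,4], [3,4]
  2-simplices (5): [0,1,4], [0,2,3], [0,3,4], [1,2,3], [1,2,4]

giving chain groups C_0 ≅ Z^5, C_1 ≅ Z^10, C_2 ≅ Z^5.

Boundary ∂_1: C_1 → C_0 maps an edge to its endpoints' difference, ∂[p,q] = q − p. For instance
  ∂[0,1] = [1] − [0].
As a 5×10 matrix over Z this has rank 4, with invariant factors (1,1,1,1).

∂_2: C_2 → C_1 acts by ∂[p,q,r] = [q,r] − [p,r] + [p,q]. For instance
  ∂[0,2,3] = [2,3] − [0,3] + [0,2],
  ∂[0,1,4] = [1,4] − [0,4] + [0,1].
The 10×5 boundary matrix has rank 5 and Smith normal form diag(1,1,1,1,1).

From H_k ≅ ker(∂_k) / im(∂_{k+1}) we obtain:

  H_0: rank C_0 − rank ∂_1 = 5 − 4 = 1, and the invariant factors of ∂_1 are all 1, so H_0 = Z.
  H_1: rank ker ∂_1 − rank ∂_2 = (10 − 4) − 5 = 1, and the invariant factors of ∂_2 are all 1, so H_1 = Z.
  H_2: rank ker ∂_2 − rank ∂_3 = (5 − 5) − 0 = 0, and there is no ∂_3, so H_2 = 0.

H_0 ≅ Z,  H_1 ≅ Z,  H_2 = 0.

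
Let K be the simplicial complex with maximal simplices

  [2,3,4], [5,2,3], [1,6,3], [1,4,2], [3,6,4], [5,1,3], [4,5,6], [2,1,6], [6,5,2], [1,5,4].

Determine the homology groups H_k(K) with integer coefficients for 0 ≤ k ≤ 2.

H_0 = Z,  H_1 = Z_2,  H_2 = 0.

We work with the vertex ordering 1 < 2 < 3 < 4 < 5 < 6. The simplices of K, each written with vertices in increasing order, are:

  0-simplices (6): [1], [2], [3], [4], [5], [6]
  1-simplices (15): [1,2], [1,3], [1,4], [1,5], [1,6], [2,3], [2,4], [2,5], [2,6], [3,4], [3,5], [3,6], [4,5], [4,6], [5,6]
  2-simplices (10): [1,2,4], [1,2,6], [1,3,5], [1,3,6], [1,4,5], [2,3,4], [2,3,5], [2,5,6], [3,4,6], [4,5,6]

Hence C_0 ≅ Z^6, C_1 ≅ Z^15, C_2 ≅ Z^10.

Boundary ∂_1: C_1 → C_0 maps an edge to its endpoints' difference, ∂[p,q] = q − p. For instance
  ∂[3,6] = [6] − [3].
As a 6×15 matrix over Z this has rank 5, with invariant factors (1,1,1,1,1).

The boundary map ∂_2: C_2 → C_1 maps a triangle to the signed sum of its edges. For instance
  ∂[1,2,4] = [2,4] − [1,4] + [1,2],
  ∂[4,5,6] = [5,6] − [4,6] + [4,5].
The 15×10 boundary matrix has rank 10 and Smith normal form diag(1,1,1,1,1,1,1,1,1,2).

Computing H_k = (kernel of ∂_k) / (image of ∂_{k+1}):

  H_0: rank C_0 − rank ∂_1 = 6 − 5 = 1, and the invariant factors of ∂_1 are all 1, so H_0 = Z.
  H_1: rank ker ∂_1 − rank ∂_2 = (15 − 5) − 10 = 0, and ∂_2 has invariant factor 2 > 1, so H_1 = Z_2.
  H_2: rank ker ∂_2 − rank ∂_3 = (10 − 10) − 0 = 0, and there is no ∂_3, so H_2 = 0.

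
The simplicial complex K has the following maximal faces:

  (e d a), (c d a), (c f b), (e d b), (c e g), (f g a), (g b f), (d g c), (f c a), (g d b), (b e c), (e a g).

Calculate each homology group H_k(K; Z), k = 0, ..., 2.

H_0 = Z,  H_1 = Z/2,  H_2 = 0.

K has 7 vertices, 18 edges, 12 triangles.
rank ∂_0 = 0, rank ∂_1 = 6 ⇒ b_0 = 7 − 0 − 6 = 1; all invariant factors of ∂_1 are 1 so no torsion. So H_0 = Z.
rank ∂_1 = 6, rank ∂_2 = 12 ⇒ b_1 = 18 − 6 − 12 = 0; ∂_2 has invariant factor(s) [2] giving torsion. So H_1 = Z/2.
rank ∂_2 = 12, rank ∂_3 = 0 ⇒ b_2 = 12 − 12 − 0 = 0. So H_2 = 0.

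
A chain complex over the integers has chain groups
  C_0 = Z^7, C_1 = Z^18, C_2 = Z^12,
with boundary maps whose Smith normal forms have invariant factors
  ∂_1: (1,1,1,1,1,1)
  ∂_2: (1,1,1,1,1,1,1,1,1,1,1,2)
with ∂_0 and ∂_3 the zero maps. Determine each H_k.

H_0: b_0 = 7 − 0 − 6 = 1; torsion from ∂_1 factors > 1: none. So H_0 = Z.
H_1: b_1 = 18 − 6 − 12 = 0; torsion from ∂_2 factors > 1: [2]. So H_1 = Z/2.
H_2: b_2 = 12 − 12 − 0 = 0; torsion from ∂_3 factors > 1: none. So H_2 = 0.

H_0 = Z,  H_1 = Z/2,  H_2 = 0.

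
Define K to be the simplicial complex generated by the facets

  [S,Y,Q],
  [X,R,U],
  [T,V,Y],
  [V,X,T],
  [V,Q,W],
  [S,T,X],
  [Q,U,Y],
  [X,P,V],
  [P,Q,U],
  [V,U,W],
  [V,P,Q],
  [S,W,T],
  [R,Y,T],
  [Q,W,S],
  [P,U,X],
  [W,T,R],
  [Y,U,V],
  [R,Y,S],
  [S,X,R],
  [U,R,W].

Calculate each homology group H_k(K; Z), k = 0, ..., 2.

H_0 = Z,  H_1 = Z × Z/2,  H_2 = 0.

Take the total order P < Q < R < S < T < U < V < W < X < Y on the vertex set. Then K (dimension 2) consists of the simplices:

  0-simplices (10): P, Q, R, S, T, U, V, W, X, Y
  1-simplices (30): PQ, PU, PV, PX, QS, QU, QV, QW, QY, RS, RT, RU, RW, RX, RY, ST, SW, SX, SY, TV, TW, TX, TY, UV, UW, UX, UY, VW, VX, VY
  2-simplices (20): PQU, PQV, PUX, PVX, QSW, QSY, QUY, QVW, RSX, RSY, RTW, RTY, RUW, RUX, STW, STX, TVX, TVY, UVW, UVY

giving chain groups C_0 ≅ Z^10, C_1 ≅ Z^30, C_2 ≅ Z^20.

The boundary map ∂_1: C_1 → C_0 sends each edge [p,q] (with p < q) to q − p. For instance
  ∂QY = Y − Q.
As a 10×30 matrix over Z this has rank 9, with invariant factors (1,1,1,1,1,1,1,1,1).

The boundary map ∂_2: C_2 → C_1 acts by ∂[p,q,r] = [q,r] − [p,r] + [p,q]. For instance
  ∂UVY = VY − UY + UV,
  ∂TVY = VY − TY + TV.
The resulting 30×20 matrix has rank 20, and its Smith normal form has invariant factors (1,1,1,1,1,1,1,1,1,1,1,1,1,1,1,1,1,1,1,2).

Reading off H_k = ker ∂_k / im ∂_{k+1}:

  H_0: rank C_0 − rank ∂_1 = 10 − 9 = 1, and the invariant factors of ∂_1 are all 1, so H_0 ≅ Z.
  H_1: rank ker ∂_1 − rank ∂_2 = (30 − 9) − 20 = 1, and ∂_2 has invariant factor 2 > 1, so H_1 ≅ Z × Z/2.
  H_2: rank ker ∂_2 − rank ∂_3 = (20 − 20) − 0 = 0, and there is no ∂_3, so H_2 ≅ 0.

As a check, the Euler characteristic is 10 − 30 + 20 = 0, which agrees with 1 − 1 + 0 = 0.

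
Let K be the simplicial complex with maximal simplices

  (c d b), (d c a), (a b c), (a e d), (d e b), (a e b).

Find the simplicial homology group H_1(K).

H_1 ≅ 0.

Take the total order a < b < c < d < e on the vertex set. Then K (dimension 2) consists of the simplices:

  0-simplices (5): a, b, c, d, e
  1-simplices (9): ab, ac, ad, ae, bc, bd, be, cd, de
  2-simplices (6): abc, abe, acd, ade, bcd, bde

Hence C_0 ≅ Z^5, C_1 ≅ Z^9, C_2 ≅ Z^6.

Boundary ∂_1: C_1 → C_0 sends each edge [p,q] (with p < q) to q − p. For instance
  ∂ae = e − a.
The 5×9 boundary matrix has rank 4 and Smith normal form diag(1,1,1,1).

The boundary map ∂_2: C_2 → C_1 maps a triangle to the signed sum of its edges. For instance
  ∂abc = bc − ac + ab,
  ∂ade = de − ae + ad.
This gives a 9×6 integer matrix of rank 5; reducing to Smith normal form yields diagonal entries (1,1,1,1,1).

Computing H_k = (kernel of ∂_k) / (image of ∂_{k+1}):

  H_1: rank ker ∂_1 − rank ∂_2 = (9 − 4) − 5 = 0, and the invariant factors of ∂_2 are all 1, so H_1 ≅ 0.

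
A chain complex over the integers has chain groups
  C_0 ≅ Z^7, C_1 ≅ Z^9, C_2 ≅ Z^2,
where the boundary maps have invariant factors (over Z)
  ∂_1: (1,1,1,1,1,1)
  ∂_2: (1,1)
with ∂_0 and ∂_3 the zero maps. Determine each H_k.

H_0 = Z,  H_1 = Z,  H_2 = 0.

H_0: b_0 = 7 − 0 − 6 = 1; torsion from ∂_1 factors > 1: none. So H_0 = Z.
H_1: b_1 = 9 − 6 − 2 = 1; torsion from ∂_2 factors > 1: none. So H_1 = Z.
H_2: b_2 = 2 − 2 − 0 = 0; torsion from ∂_3 factors > 1: none. So H_2 = 0.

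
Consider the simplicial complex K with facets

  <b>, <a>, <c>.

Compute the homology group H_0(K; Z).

H_0 = Z^3.

K has 3 vertices.
rank ∂_0 = 0, rank ∂_1 = 0 ⇒ b_0 = 3 − 0 − 0 = 3. So H_0 = Z^3.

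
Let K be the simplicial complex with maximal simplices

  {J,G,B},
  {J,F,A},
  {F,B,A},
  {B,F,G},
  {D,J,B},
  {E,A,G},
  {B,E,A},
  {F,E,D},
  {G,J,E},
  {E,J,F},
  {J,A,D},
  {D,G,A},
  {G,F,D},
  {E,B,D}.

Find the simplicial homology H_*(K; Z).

H_0 ≅ Z,  H_1 ≅ Z^2,  H_2 ≅ Z.

Order the vertices as A < B < D < E < F < G < J. Listing each simplex with vertices in this order, K has dimension 2 with simplices:

  0-simplices (7): A, B, D, E, F, G, J
  1-simplices (21): AB, AD, AE, AF, AG, AJ, BD, BE, BF, BG, BJ, DE, DF, DG, DJ, EF, EG, EJ, FG, FJ, GJ
  2-simplices (14): ABE, ABF, ADG, ADJ, AEG, AFJ, BDE, BDJ, BFG, BGJ, DEF, DFG, EFJ, EGJ

so the chain groups are C_0 ≅ Z^7, C_1 ≅ Z^21, C_2 ≅ Z^14.

∂_1: C_1 → C_0 is given by ∂[p,q] = [q] − [p]. For instance
  ∂FJ = J − F.
The resulting 7×21 matrix has rank 6, and its Smith normal form has invariant factors (1,1,1,1,1,1).

Boundary ∂_2: C_2 → C_1 acts by ∂[p,q,r] = [q,r] − [p,r] + [p,q]. For instance
  ∂BFG = FG − BG + BF,
  ∂DEF = EF − DF + DE.
The 21×14 boundary matrix has rank 13 and Smith normal form diag(1,1,1,1,1,1,1,1,1,1,1,1,1).

Reading off H_k = ker ∂_k / im ∂_{k+1}:

  H_0: rank C_0 − rank ∂_1 = 7 − 6 = 1, and the invariant factors of ∂_1 are all 1, so H_0 = Z.
  H_1: rank ker ∂_1 − rank ∂_2 = (21 − 6) − 13 = 2, and the invariant factors of ∂_2 are all 1, so H_1 = Z^2.
  H_2: rank ker ∂_2 − rank ∂_3 = (14 − 13) − 0 = 1, and there is no ∂_3, so H_2 = Z.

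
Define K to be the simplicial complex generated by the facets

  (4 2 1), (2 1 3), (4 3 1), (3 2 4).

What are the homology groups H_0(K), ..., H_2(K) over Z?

H_0 = Z,  H_1 = 0,  H_2 = Z.

Take the total order 1 < 2 < 3 < 4 on the vertex set. Then K (dimension 2) consists of the simplices:

  0-simplices (4): [1], [2], [3], [4]
  1-simplices (6): [1,2], [1,3], [1,4], [2,3], [2,4], [3,4]
  2-simplices (4): [1,2,3], [1,2,4], [1,3,4], [2,3,4]

Hence C_0 ≅ Z^4, C_1 ≅ Z^6, C_2 ≅ Z^4.

The boundary map ∂_1: C_1 → C_0 maps an edge to its endpoints' difference, ∂[p,q] = q − p. For instance
  ∂[2,3] = [3] − [2].
The 4×6 boundary matrix has rank 3 and Smith normal form diag(1,1,1).

∂_2: C_2 → C_1 sends each 2-simplex [p,q,r] to [q,r] − [p,r] + [p,q]. For instance
  ∂[1,2,3] = [2,3] − [1,3] + [1,2],
  ∂[2,3,4] = [3,4] − [2,4] + [2,3].
The 6×4 boundary matrix has rank 3 and Smith normal form diag(1,1,1).

From H_k ≅ ker(∂_k) / im(∂_{k+1}) we obtain:

  H_0: rank C_0 − rank ∂_1 = 4 − 3 = 1, and the invariant factors of ∂_1 are all 1, so H_0 = Z.
  H_1: rank ker ∂_1 − rank ∂_2 = (6 − 3) − 3 = 0, and the invariant factors of ∂_2 are all 1, so H_1 = 0.
  H_2: rank ker ∂_2 − rank ∂_3 = (4 − 3) − 0 = 1, and there is no ∂_3, so H_2 = Z.

As a check, the Euler characteristic is 4 − 6 + 4 = 2, which agrees with 1 − 0 + 1 = 2.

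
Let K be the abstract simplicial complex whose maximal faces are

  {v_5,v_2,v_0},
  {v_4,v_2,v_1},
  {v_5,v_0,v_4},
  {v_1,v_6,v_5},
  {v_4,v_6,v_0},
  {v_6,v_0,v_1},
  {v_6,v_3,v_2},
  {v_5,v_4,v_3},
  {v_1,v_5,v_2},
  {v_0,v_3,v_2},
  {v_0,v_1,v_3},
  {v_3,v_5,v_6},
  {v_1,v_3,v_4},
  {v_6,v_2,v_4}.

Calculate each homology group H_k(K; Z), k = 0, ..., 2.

K has 7 vertices, 21 edges, 14 triangles.
rank ∂_0 = 0, rank ∂_1 = 6 ⇒ b_0 = 7 − 0 − 6 = 1; all invariant factors of ∂_1 are 1 so no torsion. So H_0 = Z.
rank ∂_1 = 6, rank ∂_2 = 13 ⇒ b_1 = 21 − 6 − 13 = 2; all invariant factors of ∂_2 are 1 so no torsion. So H_1 = Z^2.
rank ∂_2 = 13, rank ∂_3 = 0 ⇒ b_2 = 14 − 13 − 0 = 1. So H_2 = Z.

H_0 = Z,  H_1 = Z^2,  H_2 = Z.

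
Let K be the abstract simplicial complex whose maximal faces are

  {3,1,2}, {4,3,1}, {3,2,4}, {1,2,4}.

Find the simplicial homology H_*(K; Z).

Order the vertices as 1 < 2 < 3 < 4. Listing each simplex with vertices in this order, K has dimension 2 with simplices:

  0-simplices (4): [1], [2], [3], [4]
  1-simplices (6): [1,2], [1,3], [1,4], [2,3], [2,4], [3,4]
  2-simplices (4): [1,2,3], [1,2,4], [1,3,4], [2,3,4]

giving chain groups C_0 ≅ Z^4, C_1 ≅ Z^6, C_2 ≅ Z^4.

∂_1: C_1 → C_0 is given by ∂[p,q] = [q] − [p]. For instance
  ∂[2,3] = [3] − [2].
The resulting 4×6 matrix has rank 3, and its Smith normal form has invariant factors (1,1,1).

The boundary map ∂_2: C_2 → C_1 maps a triangle to the signed sum of its edges. For instance
  ∂[2,3,4] = [3,4] − [2,4] + [2,3],
  ∂[1,2,4] = [2,4] − [1,4] + [1,2].
The 6×4 boundary matrix has rank 3 and Smith normal form diag(1,1,1).

Reading off H_k = ker ∂_k / im ∂_{k+1}:

  H_0: rank C_0 − rank ∂_1 = 4 − 3 = 1, and the invariant factors of ∂_1 are all 1, so H_0 ≅ Z.
  H_1: rank ker ∂_1 − rank ∂_2 = (6 − 3) − 3 = 0, and the invariant factors of ∂_2 are all 1, so H_1 ≅ 0.
  H_2: rank ker ∂_2 − rank ∂_3 = (4 − 3) − 0 = 1, and there is no ∂_3, so H_2 ≅ Z.

(K is a triangulation of the 2-sphere S^2.)

H_0 ≅ Z,  H_1 = 0,  H_2 ≅ Z.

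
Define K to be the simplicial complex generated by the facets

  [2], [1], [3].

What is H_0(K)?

H_0 = Z^3.

Take the total order 1 < 2 < 3 on the vertex set. Then K (dimension 0) consists of the simplices:

  0-simplices (3): [1], [2], [3]

Hence C_0 ≅ Z^3.

From H_k ≅ ker(∂_k) / im(∂_{k+1}) we obtain:

  H_0: rank C_0 − rank ∂_1 = 3 − 0 = 3, and there is no ∂_1, so H_0 = Z^3.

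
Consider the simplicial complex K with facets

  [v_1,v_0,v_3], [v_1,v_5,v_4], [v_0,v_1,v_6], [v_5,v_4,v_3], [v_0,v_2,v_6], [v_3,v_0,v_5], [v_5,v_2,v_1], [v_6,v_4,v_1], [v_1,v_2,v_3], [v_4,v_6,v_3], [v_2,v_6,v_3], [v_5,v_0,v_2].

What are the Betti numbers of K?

b_0 = 1, b_1 = 0, b_2 = 0.

Fix the vertex order v_0 < v_1 < v_2 < v_3 < v_4 < v_5 < v_6 and write every simplex with vertices in increasing order. Then dim K = 2 and the simplices of K are:

  0-simplices (7): [v_0], [v_1], [v_2], [v_3], [v_4], [v_5], [v_6]
  1-simplices (18): (18 of them)
  2-simplices (12): (12 of them)

so the chain groups are C_0 ≅ Z^7, C_1 ≅ Z^18, C_2 ≅ Z^12.

∂_1: C_1 → C_0 maps an edge to its endpoints' difference, ∂[p,q] = q − p. For instance
  ∂[v_1,v_2] = [v_2] − [v_1].
The 7×18 boundary matrix has rank 6 and Smith normal form diag(1,1,1,1,1,1).

The boundary map ∂_2: C_2 → C_1 maps a triangle to the signed sum of its edges. For instance
  ∂[v_0,v_1,v_6] = [v_1,v_6] − [v_0,v_6] + [v_0,v_1],
  ∂[v_3,v_4,v_6] = [v_4,v_6] − [v_3,v_6] + [v_3,v_4].
The resulting 18×12 matrix has rank 12, and its Smith normal form has invariant factors (1,1,1,1,1,1,1,1,1,1,1,2).

Reading off H_k = ker ∂_k / im ∂_{k+1}:

  H_0: rank C_0 − rank ∂_1 = 7 − 6 = 1, and the invariant factors of ∂_1 are all 1, so H_0 = Z.
  H_1: rank ker ∂_1 − rank ∂_2 = (18 − 6) − 12 = 0, and ∂_2 has invariant factor 2 > 1, so H_1 = Z/2.
  H_2: rank ker ∂_2 − rank ∂_3 = (12 − 12) − 0 = 0, and there is no ∂_3, so H_2 = 0.

As a check, the Euler characteristic is 7 − 18 + 12 = 1, which agrees with 1 − 0 + 0 = 1.

Hence the Betti numbers are b_0 = 1, b_1 = 0, b_2 = 0.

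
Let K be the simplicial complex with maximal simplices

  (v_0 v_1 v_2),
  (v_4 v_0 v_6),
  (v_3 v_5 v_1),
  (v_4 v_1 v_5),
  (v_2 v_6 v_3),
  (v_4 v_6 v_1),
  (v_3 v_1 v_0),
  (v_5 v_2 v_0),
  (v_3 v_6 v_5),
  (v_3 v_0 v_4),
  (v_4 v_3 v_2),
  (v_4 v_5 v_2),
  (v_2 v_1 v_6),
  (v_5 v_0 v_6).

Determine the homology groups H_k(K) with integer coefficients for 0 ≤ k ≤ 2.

H_0 = Z,  H_1 = Z^2,  H_2 = Z.

Fix the vertex order v_0 < v_1 < v_2 < v_3 < v_4 < v_5 < v_6 and write every simplex with vertices in increasing order. Then dim K = 2 and the simplices of K are:

  0-simplices (7): [v_0], [v_1], [v_2], [v_3], [v_4], [v_5], [v_6]
  1-simplices (21): (21 of them)
  2-simplices (14): (14 of them)

Hence C_0 ≅ Z^7, C_1 ≅ Z^21, C_2 ≅ Z^14.

Boundary ∂_1: C_1 → C_0 is given by ∂[p,q] = [q] − [p].
The 7×21 boundary matrix has rank 6 and Smith normal form diag(1,1,1,1,1,1).

Boundary ∂_2: C_2 → C_1 sends each 2-simplex [p,q,r] to [q,r] − [p,r] + [p,q]. For instance
  ∂[v_1,v_3,v_5] = [v_3,v_5] − [v_1,v_5] + [v_1,v_3],
  ∂[v_2,v_3,v_4] = [v_3,v_4] − [v_2,v_4] + [v_2,v_3].
As a 21×14 matrix over Z this has rank 13, with invariant factors (1,1,1,1,1,1,1,1,1,1,1,1,1).

Computing H_k = (kernel of ∂_k) / (image of ∂_{k+1}):

  H_0: rank C_0 − rank ∂_1 = 7 − 6 = 1, and the invariant factors of ∂_1 are all 1, so H_0 = Z.
  H_1: rank ker ∂_1 − rank ∂_2 = (21 − 6) − 13 = 2, and the invariant factors of ∂_2 are all 1, so H_1 = Z^2.
  H_2: rank ker ∂_2 − rank ∂_3 = (14 − 13) − 0 = 1, and there is no ∂_3, so H_2 = Z.

As a check, the Euler characteristic is 7 − 21 + 14 = 0, which agrees with 1 − 2 + 1 = 0.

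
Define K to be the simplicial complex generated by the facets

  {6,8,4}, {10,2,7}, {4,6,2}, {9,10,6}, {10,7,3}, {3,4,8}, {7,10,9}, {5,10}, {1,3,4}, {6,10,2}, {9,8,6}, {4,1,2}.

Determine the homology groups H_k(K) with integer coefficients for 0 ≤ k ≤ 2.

H_0 ≅ Z,  H_1 ≅ Z,  H_2 = 0.

Order the vertices as 1 < 2 < 3 < 4 < 5 < 6 < 7 < 8 < 9 < 10. Listing each simplex with vertices in this order, K has dimension 2 with simplices:

  0-simplices (10): [1], [2], [3], [4], [5], [6], [7], [8], [9], [10]
  1-simplices (21): [1,2], [1,3], [1,4], [2,4], [2,6], [2,7], [2,10], [3,4], [3,7], [3,8], [3,10], [4,6], [4,8], [5,10], [6,8], [6,9], [6,10], [7,9], [7,10], [8,9], [9,10]
  2-simplices (11): [1,2,4], [1,3,4], [2,4,6], [2,6,10], [2,7,10], [3,4,8], [3,7,10], [4,6,8], [6,8,9], [6,9,10], [7,9,10]

giving chain groups C_0 ≅ Z^10, C_1 ≅ Z^21, C_2 ≅ Z^11.

Boundary ∂_1: C_1 → C_0 maps an edge to its endpoints' difference, ∂[p,q] = q − p. For instance
  ∂[2,7] = [7] − [2].
As a 10×21 matrix over Z this has rank 9, with invariant factors (1,1,1,1,1,1,1,1,1).

∂_2: C_2 → C_1 sends each 2-simplex [p,q,r] to [q,r] − [p,r] + [p,q]. For instance
  ∂[7,9,10] = [9,10] − [7,10] + [7,9],
  ∂[2,6,10] = [6,10] − [2,10] + [2,6].
The resulting 21×11 matrix has rank 11, and its Smith normal form has invariant factors (1,1,1,1,1,1,1,1,1,1,1).

Reading off H_k = ker ∂_k / im ∂_{k+1}:

  H_0: rank C_0 − rank ∂_1 = 10 − 9 = 1, and the invariant factors of ∂_1 are all 1, so H_0 ≅ Z.
  H_1: rank ker ∂_1 − rank ∂_2 = (21 − 9) − 11 = 1, and the invariant factors of ∂_2 are all 1, so H_1 ≅ Z.
  H_2: rank ker ∂_2 − rank ∂_3 = (11 − 11) − 0 = 0, and there is no ∂_3, so H_2 ≅ 0.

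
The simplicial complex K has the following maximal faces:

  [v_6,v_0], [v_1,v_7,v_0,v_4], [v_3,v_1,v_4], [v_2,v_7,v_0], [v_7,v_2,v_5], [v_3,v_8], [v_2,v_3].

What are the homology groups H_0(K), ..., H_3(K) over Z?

Fix the vertex order v_0 < v_1 < v_2 < v_3 < v_4 < v_5 < v_6 < v_7 < v_8 and write every simplex with vertices in increasing order. Then dim K = 3 and the simplices of K are:

  0-simplices (9): [v_0], [v_1], [v_2], [v_3], [v_4], [v_5], [v_6], [v_7], [v_8]
  1-simplices (15): (15 of them)
  2-simplices (7): [v_0,v_1,v_4], [v_0,v_1,v_7], [v_0,v_2,v_7], [v_0,v_4,v_7], [v_1,v_3,v_4], [v_1,v_4,v_7], [v_2,v_5,v_7]
  3-simplices (1): [v_0,v_1,v_4,v_7]

Hence C_0 ≅ Z^9, C_1 ≅ Z^15, C_2 ≅ Z^7, C_3 ≅ Z^1.

Boundary ∂_1: C_1 → C_0 is given by ∂[p,q] = [q] − [p]. For instance
  ∂[v_3,v_8] = [v_8] − [v_3].
As a 9×15 matrix over Z this has rank 8, with invariant factors (1,1,1,1,1,1,1,1).

∂_2: C_2 → C_1 acts by ∂[p,q,r] = [q,r] − [p,r] + [p,q]. For instance
  ∂[v_1,v_3,v_4] = [v_3,v_4] − [v_1,v_4] + [v_1,v_3],
  ∂[v_2,v_5,v_7] = [v_5,v_7] − [v_2,v_7] + [v_2,v_5].
The 15×7 boundary matrix has rank 6 and Smith normal form diag(1,1,1,1,1,1).

The boundary map ∂_3: C_3 → C_2 sends each 3-simplex σ to the alternating sum Σ_i (−1)^i (σ with its i-th vertex removed). For instance
  ∂[v_0,v_1,v_4,v_7] = [v_1,v_4,v_7] − [v_0,v_4,v_7] + [v_0,v_1,v_7] − [v_0,v_1,v_4].
The resulting 7×1 matrix has rank 1, and its Smith normal form has invariant factors (1).

Now H_k = ker ∂_k / im ∂_{k+1}, so:

  H_0: rank C_0 − rank ∂_1 = 9 − 8 = 1, and the invariant factors of ∂_1 are all 1, so H_0 ≅ Z.
  H_1: rank ker ∂_1 − rank ∂_2 = (15 − 8) − 6 = 1, and the invariant factors of ∂_2 are all 1, so H_1 ≅ Z.
  H_2: rank ker ∂_2 − rank ∂_3 = (7 − 6) − 1 = 0, and the invariant factors of ∂_3 are all 1, so H_2 ≅ 0.
  H_3: rank ker ∂_3 − rank ∂_4 = (1 − 1) − 0 = 0, and there is no ∂_4, so H_3 ≅ 0.

As a check, the Euler characteristic is 9 − 15 + 7 − 1 = 0, which agrees with 1 − 1 + 0 − 0 = 0.

H_0 ≅ Z,  H_1 ≅ Z,  H_2 = 0,  H_3 = 0.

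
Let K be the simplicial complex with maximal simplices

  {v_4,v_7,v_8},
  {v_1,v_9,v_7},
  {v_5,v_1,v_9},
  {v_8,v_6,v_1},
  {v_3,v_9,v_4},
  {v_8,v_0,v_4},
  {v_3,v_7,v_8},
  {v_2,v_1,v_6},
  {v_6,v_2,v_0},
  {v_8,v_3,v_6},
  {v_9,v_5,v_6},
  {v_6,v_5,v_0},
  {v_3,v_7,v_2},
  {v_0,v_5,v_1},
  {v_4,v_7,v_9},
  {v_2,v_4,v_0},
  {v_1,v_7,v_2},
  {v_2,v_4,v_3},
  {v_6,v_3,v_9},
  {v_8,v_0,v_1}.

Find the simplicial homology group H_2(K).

We work with the vertex ordering v_0 < v_1 < v_2 < v_3 < v_4 < v_5 < v_6 < v_7 < v_8 < v_9. The simplices of K, each written with vertices in increasing order, are:

  0-simplices (10): [v_0], [v_1], [v_2], [v_3], [v_4], [v_5], [v_6], [v_7], [v_8], [v_9]
  1-simplices (30): (30 of them)
  2-simplices (20): (20 of them)

giving chain groups C_0 ≅ Z^10, C_1 ≅ Z^30, C_2 ≅ Z^20.

∂_1: C_1 → C_0 maps an edge to its endpoints' difference, ∂[p,q] = q − p.
The resulting 10×30 matrix has rank 9, and its Smith normal form has invariant factors (1,1,1,1,1,1,1,1,1).

The boundary map ∂_2: C_2 → C_1 sends each 2-simplex [p,q,r] to [q,r] − [p,r] + [p,q]. For instance
  ∂[v_2,v_3,v_7] = [v_3,v_7] − [v_2,v_7] + [v_2,v_3],
  ∂[v_0,v_1,v_8] = [v_1,v_8] − [v_0,v_8] + [v_0,v_1].
The resulting 30×20 matrix has rank 20, and its Smith normal form has invariant factors (1,1,1,1,1,1,1,1,1,1,1,1,1,1,1,1,1,1,1,2).

Reading off H_k = ker ∂_k / im ∂_{k+1}:

  H_2: rank ker ∂_2 − rank ∂_3 = (20 − 20) − 0 = 0, and there is no ∂_3, so H_2 ≅ 0.

H_2 ≅ 0.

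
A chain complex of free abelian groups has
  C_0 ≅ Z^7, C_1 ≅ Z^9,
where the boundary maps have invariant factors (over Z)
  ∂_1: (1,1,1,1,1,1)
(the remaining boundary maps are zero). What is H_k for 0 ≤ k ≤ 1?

H_0 ≅ Z,  H_1 ≅ Z^3.

H_0: b_0 = 7 − 0 − 6 = 1; torsion from ∂_1 factors > 1: none. So H_0 ≅ Z.
H_1: b_1 = 9 − 6 − 0 = 3; torsion from ∂_2 factors > 1: none. So H_1 ≅ Z^3.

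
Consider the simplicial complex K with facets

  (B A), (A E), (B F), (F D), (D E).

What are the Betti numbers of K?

b_0 = 1, b_1 = 1.

Order the vertices as A < B < D < E < F. Listing each simplex with vertices in this order, K has dimension 1 with simplices:

  0-simplices (5): A, B, D, E, F
  1-simplices (5): AB, AE, BF, DE, DF

so the chain groups are C_0 ≅ Z^5, C_1 ≅ Z^5.

∂_1: C_1 → C_0 is given by ∂[p,q] = [q] − [p].
The 5×5 boundary matrix has rank 4 and Smith normal form diag(1,1,1,1).

From H_k ≅ ker(∂_k) / im(∂_{k+1}) we obtain:

  H_0: rank C_0 − rank ∂_1 = 5 − 4 = 1, and the invariant factors of ∂_1 are all 1, so H_0 ≅ Z.
  H_1: rank ker ∂_1 − rank ∂_2 = (5 − 4) − 0 = 1, and there is no ∂_2, so H_1 ≅ Z.

Hence the Betti numbers are b_0 = 1, b_1 = 1.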